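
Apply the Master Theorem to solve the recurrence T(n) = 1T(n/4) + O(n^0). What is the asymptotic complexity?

Master Theorem for T(n) = 1T(n/4) + O(n^0):

a = 1, b = 4, c = 0
log_b(a) = log_4(1) = 0.0000

Case 2: c = 0 = log_4(1) = 0.0000
T(n) = O(n^0 log n) = O(log n)

For T(n) = 1T(n/4) + O(n^0): log_4(1) = 0.0000. This is Case 2 of the Master Theorem (c = log_b(a), equal work at all levels), giving O(log n).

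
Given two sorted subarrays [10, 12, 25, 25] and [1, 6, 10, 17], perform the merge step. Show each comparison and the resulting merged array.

Merging process:

Compare 10 vs 1: take 1 from right. Merged: [1]
Compare 10 vs 6: take 6 from right. Merged: [1, 6]
Compare 10 vs 10: take 10 from left. Merged: [1, 6, 10]
Compare 12 vs 10: take 10 from right. Merged: [1, 6, 10, 10]
Compare 12 vs 17: take 12 from left. Merged: [1, 6, 10, 10, 12]
Compare 25 vs 17: take 17 from right. Merged: [1, 6, 10, 10, 12, 17]
Append remaining from left: [25, 25]. Merged: [1, 6, 10, 10, 12, 17, 25, 25]

Final merged array: [1, 6, 10, 10, 12, 17, 25, 25]
Total comparisons: 6

The merged array is [1, 6, 10, 10, 12, 17, 25, 25], requiring 6 comparisons. The merge step runs in O(n) time where n is the total number of elements.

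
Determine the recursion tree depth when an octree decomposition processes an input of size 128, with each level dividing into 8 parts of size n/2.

For divide and conquer with division factor 2:

Problem sizes at each level:
Level 0: 128
Level 1: 64
Level 2: 32
Level 3: 16
Level 4: 8
Level 5: 4
Level 6: 2
Level 7: 1

The root is level 0 and the size-1 base case is level 7 (the tree spans levels 0 through 7, i.e. 8 levels counting the root), so the depth is the number of divisions: log_2(128) = 7

The recursion tree depth is log_2(128) = 7. At each level, the problem size is divided by 2, so it takes 7 divisions to reduce to a base case of size 1. The algorithm makes 8 recursive calls at each level.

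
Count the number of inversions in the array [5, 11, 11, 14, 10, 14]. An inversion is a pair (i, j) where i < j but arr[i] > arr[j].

Finding inversions in [5, 11, 11, 14, 10, 14]:

(1, 4): arr[1]=11 > arr[4]=10
(2, 4): arr[2]=11 > arr[4]=10
(3, 4): arr[3]=14 > arr[4]=10

Total inversions: 3

The array has 3 inversion(s): (1,4), (2,4), (3,4). Each pair (i,j) satisfies i < j and arr[i] > arr[j].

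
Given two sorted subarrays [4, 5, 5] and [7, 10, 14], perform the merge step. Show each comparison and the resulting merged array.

Merging process:

Compare 4 vs 7: take 4 from left. Merged: [4]
Compare 5 vs 7: take 5 from left. Merged: [4, 5]
Compare 5 vs 7: take 5 from left. Merged: [4, 5, 5]
Append remaining from right: [7, 10, 14]. Merged: [4, 5, 5, 7, 10, 14]

Final merged array: [4, 5, 5, 7, 10, 14]
Total comparisons: 3

The merged array is [4, 5, 5, 7, 10, 14], requiring 3 comparisons. The merge step runs in O(n) time where n is the total number of elements.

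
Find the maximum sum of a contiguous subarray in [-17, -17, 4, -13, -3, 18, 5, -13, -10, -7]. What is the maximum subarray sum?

Using Kadane's algorithm on [-17, -17, 4, -13, -3, 18, 5, -13, -10, -7]:

Scanning through the array:
Position 1 (value -17): max_ending_here = -17, max_so_far = -17
Position 2 (value 4): max_ending_here = 4, max_so_far = 4
Position 3 (value -13): max_ending_here = -9, max_so_far = 4
Position 4 (value -3): max_ending_here = -3, max_so_far = 4
Position 5 (value 18): max_ending_here = 18, max_so_far = 18
Position 6 (value 5): max_ending_here = 23, max_so_far = 23
Position 7 (value -13): max_ending_here = 10, max_so_far = 23
Position 8 (value -10): max_ending_here = 0, max_so_far = 23
Position 9 (value -7): max_ending_here = -7, max_so_far = 23

Maximum subarray: [18, 5]
Maximum sum: 23

The maximum subarray is [18, 5] with sum 23. This subarray runs from index 5 to index 6.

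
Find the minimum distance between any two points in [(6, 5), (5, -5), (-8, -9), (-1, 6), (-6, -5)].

Computing all pairwise distances among 5 points:

d((6, 5), (5, -5)) = 10.0499
d((6, 5), (-8, -9)) = 19.799
d((6, 5), (-1, 6)) = 7.0711
d((6, 5), (-6, -5)) = 15.6205
d((5, -5), (-8, -9)) = 13.6015
d((5, -5), (-1, 6)) = 12.53
d((5, -5), (-6, -5)) = 11.0
d((-8, -9), (-1, 6)) = 16.5529
d((-8, -9), (-6, -5)) = 4.4721 <-- minimum
d((-1, 6), (-6, -5)) = 12.083

Closest pair: (-8, -9) and (-6, -5) with distance 4.4721

The closest pair is (-8, -9) and (-6, -5) with Euclidean distance 4.4721. For 5 points, brute-force pairwise comparison is shown above. For large n, the divide-and-conquer algorithm (sort by x, recurse on halves, check the dividing strip) achieves O(n log n).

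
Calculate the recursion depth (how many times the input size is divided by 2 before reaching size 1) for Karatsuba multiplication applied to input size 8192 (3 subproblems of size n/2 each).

For divide and conquer with division factor 2:

Problem sizes at each level:
Level 0: 8192
Level 1: 4096
Level 2: 2048
Level 3: 1024
Level 4: 512
Level 5: 256
Level 6: 128
Level 7: 64
Level 8: 32
Level 9: 16
Level 10: 8
Level 11: 4
Level 12: 2
Level 13: 1

The root is level 0 and the size-1 base case is level 13 (the tree spans levels 0 through 13, i.e. 14 levels counting the root), so the depth is the number of divisions: log_2(8192) = 13

The recursion tree depth is log_2(8192) = 13. At each level, the problem size is divided by 2, so it takes 13 divisions to reduce to a base case of size 1. The algorithm makes 3 recursive calls at each level.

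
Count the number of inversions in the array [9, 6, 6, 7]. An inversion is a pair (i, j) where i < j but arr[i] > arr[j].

Finding inversions in [9, 6, 6, 7]:

(0, 1): arr[0]=9 > arr[1]=6
(0, 2): arr[0]=9 > arr[2]=6
(0, 3): arr[0]=9 > arr[3]=7

Total inversions: 3

The array has 3 inversion(s): (0,1), (0,2), (0,3). Each pair (i,j) satisfies i < j and arr[i] > arr[j].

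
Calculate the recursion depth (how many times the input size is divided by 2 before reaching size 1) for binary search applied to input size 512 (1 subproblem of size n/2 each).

For divide and conquer with division factor 2:

Problem sizes at each level:
Level 0: 512
Level 1: 256
Level 2: 128
Level 3: 64
Level 4: 32
Level 5: 16
Level 6: 8
Level 7: 4
Level 8: 2
Level 9: 1

The root is level 0 and the size-1 base case is level 9 (the tree spans levels 0 through 9, i.e. 10 levels counting the root), so the depth is the number of divisions: log_2(512) = 9

The recursion tree depth is log_2(512) = 9. At each level, the problem size is divided by 2, so it takes 9 divisions to reduce to a base case of size 1. The algorithm makes 1 recursive call at each level.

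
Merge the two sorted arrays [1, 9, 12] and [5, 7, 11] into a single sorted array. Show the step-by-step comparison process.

Merging process:

Compare 1 vs 5: take 1 from left. Merged: [1]
Compare 9 vs 5: take 5 from right. Merged: [1, 5]
Compare 9 vs 7: take 7 from right. Merged: [1, 5, 7]
Compare 9 vs 11: take 9 from left. Merged: [1, 5, 7, 9]
Compare 12 vs 11: take 11 from right. Merged: [1, 5, 7, 9, 11]
Append remaining from left: [12]. Merged: [1, 5, 7, 9, 11, 12]

Final merged array: [1, 5, 7, 9, 11, 12]
Total comparisons: 5

The merged array is [1, 5, 7, 9, 11, 12], requiring 5 comparisons. The merge step runs in O(n) time where n is the total number of elements.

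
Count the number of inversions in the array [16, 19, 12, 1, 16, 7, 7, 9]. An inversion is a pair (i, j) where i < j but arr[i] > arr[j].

Finding inversions in [16, 19, 12, 1, 16, 7, 7, 9]:

(0, 2): arr[0]=16 > arr[2]=12
(0, 3): arr[0]=16 > arr[3]=1
(0, 5): arr[0]=16 > arr[5]=7
(0, 6): arr[0]=16 > arr[6]=7
(0, 7): arr[0]=16 > arr[7]=9
(1, 2): arr[1]=19 > arr[2]=12
(1, 3): arr[1]=19 > arr[3]=1
(1, 4): arr[1]=19 > arr[4]=16
(1, 5): arr[1]=19 > arr[5]=7
(1, 6): arr[1]=19 > arr[6]=7
(1, 7): arr[1]=19 > arr[7]=9
(2, 3): arr[2]=12 > arr[3]=1
(2, 5): arr[2]=12 > arr[5]=7
(2, 6): arr[2]=12 > arr[6]=7
(2, 7): arr[2]=12 > arr[7]=9
(4, 5): arr[4]=16 > arr[5]=7
(4, 6): arr[4]=16 > arr[6]=7
(4, 7): arr[4]=16 > arr[7]=9

Total inversions: 18

The array has 18 inversion(s): (0,2), (0,3), (0,5), (0,6), (0,7), (1,2), (1,3), (1,4), (1,5), (1,6), (1,7), (2,3), (2,5), (2,6), (2,7), (4,5), (4,6), (4,7). Each pair (i,j) satisfies i < j and arr[i] > arr[j].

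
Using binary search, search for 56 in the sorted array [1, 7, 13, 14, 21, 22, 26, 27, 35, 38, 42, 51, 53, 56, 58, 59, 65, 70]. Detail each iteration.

Binary search for 56 in [1, 7, 13, 14, 21, 22, 26, 27, 35, 38, 42, 51, 53, 56, 58, 59, 65, 70]:

lo=0, hi=17, mid=8, arr[mid]=35 -> 35 < 56, search right half
lo=9, hi=17, mid=13, arr[mid]=56 -> Found target at index 13!

Binary search finds 56 at index 13 after 2 comparisons. The search repeatedly halves the search space by comparing with the middle element.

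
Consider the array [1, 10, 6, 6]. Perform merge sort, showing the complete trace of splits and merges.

Merge sort trace:

Split: [1, 10, 6, 6] -> [1, 10] and [6, 6]
  Split: [1, 10] -> [1] and [10]
  Merge: [1] + [10] -> [1, 10]
  Split: [6, 6] -> [6] and [6]
  Merge: [6] + [6] -> [6, 6]
Merge: [1, 10] + [6, 6] -> [1, 6, 6, 10]

Final sorted array: [1, 6, 6, 10]

The merge sort proceeds by recursively splitting the array and merging sorted halves.
After all merges, the sorted array is [1, 6, 6, 10].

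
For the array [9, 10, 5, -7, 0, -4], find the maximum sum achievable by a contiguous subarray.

Using Kadane's algorithm on [9, 10, 5, -7, 0, -4]:

Scanning through the array:
Position 1 (value 10): max_ending_here = 19, max_so_far = 19
Position 2 (value 5): max_ending_here = 24, max_so_far = 24
Position 3 (value -7): max_ending_here = 17, max_so_far = 24
Position 4 (value 0): max_ending_here = 17, max_so_far = 24
Position 5 (value -4): max_ending_here = 13, max_so_far = 24

Maximum subarray: [9, 10, 5]
Maximum sum: 24

The maximum subarray is [9, 10, 5] with sum 24. This subarray runs from index 0 to index 2.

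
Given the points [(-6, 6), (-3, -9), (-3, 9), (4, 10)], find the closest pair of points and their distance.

Computing all pairwise distances among 4 points:

d((-6, 6), (-3, -9)) = 15.2971
d((-6, 6), (-3, 9)) = 4.2426 <-- minimum
d((-6, 6), (4, 10)) = 10.7703
d((-3, -9), (-3, 9)) = 18.0
d((-3, -9), (4, 10)) = 20.2485
d((-3, 9), (4, 10)) = 7.0711

Closest pair: (-6, 6) and (-3, 9) with distance 4.2426

The closest pair is (-6, 6) and (-3, 9) with Euclidean distance 4.2426. For 4 points, brute-force pairwise comparison is shown above. For large n, the divide-and-conquer algorithm (sort by x, recurse on halves, check the dividing strip) achieves O(n log n).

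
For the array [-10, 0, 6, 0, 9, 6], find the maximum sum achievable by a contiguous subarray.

Using Kadane's algorithm on [-10, 0, 6, 0, 9, 6]:

Scanning through the array:
Position 1 (value 0): max_ending_here = 0, max_so_far = 0
Position 2 (value 6): max_ending_here = 6, max_so_far = 6
Position 3 (value 0): max_ending_here = 6, max_so_far = 6
Position 4 (value 9): max_ending_here = 15, max_so_far = 15
Position 5 (value 6): max_ending_here = 21, max_so_far = 21

Maximum subarray: [0, 6, 0, 9, 6]
Maximum sum: 21

The maximum subarray is [0, 6, 0, 9, 6] with sum 21. This subarray runs from index 1 to index 5.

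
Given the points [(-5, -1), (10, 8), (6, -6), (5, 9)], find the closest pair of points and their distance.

Computing all pairwise distances among 4 points:

d((-5, -1), (10, 8)) = 17.4929
d((-5, -1), (6, -6)) = 12.083
d((-5, -1), (5, 9)) = 14.1421
d((10, 8), (6, -6)) = 14.5602
d((10, 8), (5, 9)) = 5.099 <-- minimum
d((6, -6), (5, 9)) = 15.0333

Closest pair: (10, 8) and (5, 9) with distance 5.099

The closest pair is (10, 8) and (5, 9) with Euclidean distance 5.099. For 4 points, brute-force pairwise comparison is shown above. For large n, the divide-and-conquer algorithm (sort by x, recurse on halves, check the dividing strip) achieves O(n log n).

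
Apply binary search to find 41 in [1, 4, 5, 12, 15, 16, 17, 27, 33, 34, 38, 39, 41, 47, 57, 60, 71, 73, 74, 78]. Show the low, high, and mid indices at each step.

Binary search for 41 in [1, 4, 5, 12, 15, 16, 17, 27, 33, 34, 38, 39, 41, 47, 57, 60, 71, 73, 74, 78]:

lo=0, hi=19, mid=9, arr[mid]=34 -> 34 < 41, search right half
lo=10, hi=19, mid=14, arr[mid]=57 -> 57 > 41, search left half
lo=10, hi=13, mid=11, arr[mid]=39 -> 39 < 41, search right half
lo=12, hi=13, mid=12, arr[mid]=41 -> Found target at index 12!

Binary search finds 41 at index 12 after 4 comparisons. The search repeatedly halves the search space by comparing with the middle element.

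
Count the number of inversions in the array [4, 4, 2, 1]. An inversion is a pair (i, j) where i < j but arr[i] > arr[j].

Finding inversions in [4, 4, 2, 1]:

(0, 2): arr[0]=4 > arr[2]=2
(0, 3): arr[0]=4 > arr[3]=1
(1, 2): arr[1]=4 > arr[2]=2
(1, 3): arr[1]=4 > arr[3]=1
(2, 3): arr[2]=2 > arr[3]=1

Total inversions: 5

The array has 5 inversion(s): (0,2), (0,3), (1,2), (1,3), (2,3). Each pair (i,j) satisfies i < j and arr[i] > arr[j].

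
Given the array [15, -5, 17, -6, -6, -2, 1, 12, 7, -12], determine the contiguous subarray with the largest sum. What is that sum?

Using Kadane's algorithm on [15, -5, 17, -6, -6, -2, 1, 12, 7, -12]:

Scanning through the array:
Position 1 (value -5): max_ending_here = 10, max_so_far = 15
Position 2 (value 17): max_ending_here = 27, max_so_far = 27
Position 3 (value -6): max_ending_here = 21, max_so_far = 27
Position 4 (value -6): max_ending_here = 15, max_so_far = 27
Position 5 (value -2): max_ending_here = 13, max_so_far = 27
Position 6 (value 1): max_ending_here = 14, max_so_far = 27
Position 7 (value 12): max_ending_here = 26, max_so_far = 27
Position 8 (value 7): max_ending_here = 33, max_so_far = 33
Position 9 (value -12): max_ending_here = 21, max_so_far = 33

Maximum subarray: [15, -5, 17, -6, -6, -2, 1, 12, 7]
Maximum sum: 33

The maximum subarray is [15, -5, 17, -6, -6, -2, 1, 12, 7] with sum 33. This subarray runs from index 0 to index 8.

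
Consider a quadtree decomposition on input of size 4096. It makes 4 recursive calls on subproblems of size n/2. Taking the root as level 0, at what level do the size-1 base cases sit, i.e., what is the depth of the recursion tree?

For divide and conquer with division factor 2:

Problem sizes at each level:
Level 0: 4096
Level 1: 2048
Level 2: 1024
Level 3: 512
Level 4: 256
Level 5: 128
Level 6: 64
Level 7: 32
Level 8: 16
Level 9: 8
Level 10: 4
Level 11: 2
Level 12: 1

The root is level 0 and the size-1 base case is level 12 (the tree spans levels 0 through 12, i.e. 13 levels counting the root), so the depth is the number of divisions: log_2(4096) = 12

The recursion tree depth is log_2(4096) = 12. At each level, the problem size is divided by 2, so it takes 12 divisions to reduce to a base case of size 1. The algorithm makes 4 recursive calls at each level.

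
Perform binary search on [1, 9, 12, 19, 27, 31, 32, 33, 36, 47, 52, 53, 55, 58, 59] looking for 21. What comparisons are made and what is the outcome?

Binary search for 21 in [1, 9, 12, 19, 27, 31, 32, 33, 36, 47, 52, 53, 55, 58, 59]:

lo=0, hi=14, mid=7, arr[mid]=33 -> 33 > 21, search left half
lo=0, hi=6, mid=3, arr[mid]=19 -> 19 < 21, search right half
lo=4, hi=6, mid=5, arr[mid]=31 -> 31 > 21, search left half
lo=4, hi=4, mid=4, arr[mid]=27 -> 27 > 21, search left half
lo=4 > hi=3, target 21 not found

Binary search determines that 21 is not in the array after 4 comparisons. The search space was exhausted without finding the target.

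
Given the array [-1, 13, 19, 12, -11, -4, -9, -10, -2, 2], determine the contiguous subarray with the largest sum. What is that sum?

Using Kadane's algorithm on [-1, 13, 19, 12, -11, -4, -9, -10, -2, 2]:

Scanning through the array:
Position 1 (value 13): max_ending_here = 13, max_so_far = 13
Position 2 (value 19): max_ending_here = 32, max_so_far = 32
Position 3 (value 12): max_ending_here = 44, max_so_far = 44
Position 4 (value -11): max_ending_here = 33, max_so_far = 44
Position 5 (value -4): max_ending_here = 29, max_so_far = 44
Position 6 (value -9): max_ending_here = 20, max_so_far = 44
Position 7 (value -10): max_ending_here = 10, max_so_far = 44
Position 8 (value -2): max_ending_here = 8, max_so_far = 44
Position 9 (value 2): max_ending_here = 10, max_so_far = 44

Maximum subarray: [13, 19, 12]
Maximum sum: 44

The maximum subarray is [13, 19, 12] with sum 44. This subarray runs from index 1 to index 3.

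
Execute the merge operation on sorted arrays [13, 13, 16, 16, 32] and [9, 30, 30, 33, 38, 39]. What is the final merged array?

Merging process:

Compare 13 vs 9: take 9 from right. Merged: [9]
Compare 13 vs 30: take 13 from left. Merged: [9, 13]
Compare 13 vs 30: take 13 from left. Merged: [9, 13, 13]
Compare 16 vs 30: take 16 from left. Merged: [9, 13, 13, 16]
Compare 16 vs 30: take 16 from left. Merged: [9, 13, 13, 16, 16]
Compare 32 vs 30: take 30 from right. Merged: [9, 13, 13, 16, 16, 30]
Compare 32 vs 30: take 30 from right. Merged: [9, 13, 13, 16, 16, 30, 30]
Compare 32 vs 33: take 32 from left. Merged: [9, 13, 13, 16, 16, 30, 30, 32]
Append remaining from right: [33, 38, 39]. Merged: [9, 13, 13, 16, 16, 30, 30, 32, 33, 38, 39]

Final merged array: [9, 13, 13, 16, 16, 30, 30, 32, 33, 38, 39]
Total comparisons: 8

The merged array is [9, 13, 13, 16, 16, 30, 30, 32, 33, 38, 39], requiring 8 comparisons. The merge step runs in O(n) time where n is the total number of elements.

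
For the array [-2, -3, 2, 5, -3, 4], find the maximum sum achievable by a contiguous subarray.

Using Kadane's algorithm on [-2, -3, 2, 5, -3, 4]:

Scanning through the array:
Position 1 (value -3): max_ending_here = -3, max_so_far = -2
Position 2 (value 2): max_ending_here = 2, max_so_far = 2
Position 3 (value 5): max_ending_here = 7, max_so_far = 7
Position 4 (value -3): max_ending_here = 4, max_so_far = 7
Position 5 (value 4): max_ending_here = 8, max_so_far = 8

Maximum subarray: [2, 5, -3, 4]
Maximum sum: 8

The maximum subarray is [2, 5, -3, 4] with sum 8. This subarray runs from index 2 to index 5.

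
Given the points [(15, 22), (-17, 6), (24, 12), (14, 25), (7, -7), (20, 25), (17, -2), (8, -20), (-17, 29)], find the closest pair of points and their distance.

Computing all pairwise distances among 9 points:

d((15, 22), (-17, 6)) = 35.7771
d((15, 22), (24, 12)) = 13.4536
d((15, 22), (14, 25)) = 3.1623 <-- minimum
d((15, 22), (7, -7)) = 30.0832
d((15, 22), (20, 25)) = 5.831
d((15, 22), (17, -2)) = 24.0832
d((15, 22), (8, -20)) = 42.5793
d((15, 22), (-17, 29)) = 32.7567
d((-17, 6), (24, 12)) = 41.4367
d((-17, 6), (14, 25)) = 36.3593
d((-17, 6), (7, -7)) = 27.2947
d((-17, 6), (20, 25)) = 41.5933
d((-17, 6), (17, -2)) = 34.9285
d((-17, 6), (8, -20)) = 36.0694
d((-17, 6), (-17, 29)) = 23.0
d((24, 12), (14, 25)) = 16.4012
d((24, 12), (7, -7)) = 25.4951
d((24, 12), (20, 25)) = 13.6015
d((24, 12), (17, -2)) = 15.6525
d((24, 12), (8, -20)) = 35.7771
d((24, 12), (-17, 29)) = 44.3847
d((14, 25), (7, -7)) = 32.7567
d((14, 25), (20, 25)) = 6.0
d((14, 25), (17, -2)) = 27.1662
d((14, 25), (8, -20)) = 45.3982
d((14, 25), (-17, 29)) = 31.257
d((7, -7), (20, 25)) = 34.5398
d((7, -7), (17, -2)) = 11.1803
d((7, -7), (8, -20)) = 13.0384
d((7, -7), (-17, 29)) = 43.2666
d((20, 25), (17, -2)) = 27.1662
d((20, 25), (8, -20)) = 46.5725
d((20, 25), (-17, 29)) = 37.2156
d((17, -2), (8, -20)) = 20.1246
d((17, -2), (-17, 29)) = 46.0109
d((8, -20), (-17, 29)) = 55.0091

Closest pair: (15, 22) and (14, 25) with distance 3.1623

The closest pair is (15, 22) and (14, 25) with Euclidean distance 3.1623. For 9 points, brute-force pairwise comparison is shown above. For large n, the divide-and-conquer algorithm (sort by x, recurse on halves, check the dividing strip) achieves O(n log n).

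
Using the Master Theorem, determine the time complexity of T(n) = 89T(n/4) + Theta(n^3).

Master Theorem for T(n) = 89T(n/4) + O(n^3):

a = 89, b = 4, c = 3
log_b(a) = log_4(89) = 3.2379

Case 1: c = 3 < log_4(89) = 3.2379
T(n) = O(n^(log_4 89))

For T(n) = 89T(n/4) + O(n^3): log_4(89) = 3.2379. This is Case 1 of the Master Theorem (c < log_b(a), work dominated by leaves), giving O(n^(log_4 89)).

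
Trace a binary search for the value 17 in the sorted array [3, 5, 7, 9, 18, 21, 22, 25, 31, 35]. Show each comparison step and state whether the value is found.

Binary search for 17 in [3, 5, 7, 9, 18, 21, 22, 25, 31, 35]:

lo=0, hi=9, mid=4, arr[mid]=18 -> 18 > 17, search left half
lo=0, hi=3, mid=1, arr[mid]=5 -> 5 < 17, search right half
lo=2, hi=3, mid=2, arr[mid]=7 -> 7 < 17, search right half
lo=3, hi=3, mid=3, arr[mid]=9 -> 9 < 17, search right half
lo=4 > hi=3, target 17 not found

Binary search determines that 17 is not in the array after 4 comparisons. The search space was exhausted without finding the target.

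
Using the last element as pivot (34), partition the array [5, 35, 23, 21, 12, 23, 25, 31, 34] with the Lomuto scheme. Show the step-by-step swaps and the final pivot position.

Lomuto partition with pivot = 34:

Initial array: [5, 35, 23, 21, 12, 23, 25, 31, 34]

arr[0]=5 <= 34: swap with position 0, array becomes [5, 35, 23, 21, 12, 23, 25, 31, 34]
arr[1]=35 > 34: no swap
arr[2]=23 <= 34: swap with position 1, array becomes [5, 23, 35, 21, 12, 23, 25, 31, 34]
arr[3]=21 <= 34: swap with position 2, array becomes [5, 23, 21, 35, 12, 23, 25, 31, 34]
arr[4]=12 <= 34: swap with position 3, array becomes [5, 23, 21, 12, 35, 23, 25, 31, 34]
arr[5]=23 <= 34: swap with position 4, array becomes [5, 23, 21, 12, 23, 35, 25, 31, 34]
arr[6]=25 <= 34: swap with position 5, array becomes [5, 23, 21, 12, 23, 25, 35, 31, 34]
arr[7]=31 <= 34: swap with position 6, array becomes [5, 23, 21, 12, 23, 25, 31, 35, 34]

Place pivot at position 7: [5, 23, 21, 12, 23, 25, 31, 34, 35]
Pivot position: 7

After partitioning with pivot 34, the array becomes [5, 23, 21, 12, 23, 25, 31, 34, 35]. The pivot is placed at index 7. All elements to the left of the pivot are <= 34, and all elements to the right are > 34.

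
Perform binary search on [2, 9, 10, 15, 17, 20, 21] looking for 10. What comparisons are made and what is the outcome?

Binary search for 10 in [2, 9, 10, 15, 17, 20, 21]:

lo=0, hi=6, mid=3, arr[mid]=15 -> 15 > 10, search left half
lo=0, hi=2, mid=1, arr[mid]=9 -> 9 < 10, search right half
lo=2, hi=2, mid=2, arr[mid]=10 -> Found target at index 2!

Binary search finds 10 at index 2 after 3 comparisons. The search repeatedly halves the search space by comparing with the middle element.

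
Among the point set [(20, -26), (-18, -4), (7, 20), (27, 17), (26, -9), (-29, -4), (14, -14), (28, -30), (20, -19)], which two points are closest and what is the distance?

Computing all pairwise distances among 9 points:

d((20, -26), (-18, -4)) = 43.909
d((20, -26), (7, 20)) = 47.8017
d((20, -26), (27, 17)) = 43.566
d((20, -26), (26, -9)) = 18.0278
d((20, -26), (-29, -4)) = 53.7122
d((20, -26), (14, -14)) = 13.4164
d((20, -26), (28, -30)) = 8.9443
d((20, -26), (20, -19)) = 7.0 <-- minimum
d((-18, -4), (7, 20)) = 34.6554
d((-18, -4), (27, 17)) = 49.6588
d((-18, -4), (26, -9)) = 44.2832
d((-18, -4), (-29, -4)) = 11.0
d((-18, -4), (14, -14)) = 33.5261
d((-18, -4), (28, -30)) = 52.8394
d((-18, -4), (20, -19)) = 40.8534
d((7, 20), (27, 17)) = 20.2237
d((7, 20), (26, -9)) = 34.6699
d((7, 20), (-29, -4)) = 43.2666
d((7, 20), (14, -14)) = 34.7131
d((7, 20), (28, -30)) = 54.231
d((7, 20), (20, -19)) = 41.1096
d((27, 17), (26, -9)) = 26.0192
d((27, 17), (-29, -4)) = 59.808
d((27, 17), (14, -14)) = 33.6155
d((27, 17), (28, -30)) = 47.0106
d((27, 17), (20, -19)) = 36.6742
d((26, -9), (-29, -4)) = 55.2268
d((26, -9), (14, -14)) = 13.0
d((26, -9), (28, -30)) = 21.095
d((26, -9), (20, -19)) = 11.6619
d((-29, -4), (14, -14)) = 44.1475
d((-29, -4), (28, -30)) = 62.6498
d((-29, -4), (20, -19)) = 51.2445
d((14, -14), (28, -30)) = 21.2603
d((14, -14), (20, -19)) = 7.8102
d((28, -30), (20, -19)) = 13.6015

Closest pair: (20, -26) and (20, -19) with distance 7.0

The closest pair is (20, -26) and (20, -19) with Euclidean distance 7.0. For 9 points, brute-force pairwise comparison is shown above. For large n, the divide-and-conquer algorithm (sort by x, recurse on halves, check the dividing strip) achieves O(n log n).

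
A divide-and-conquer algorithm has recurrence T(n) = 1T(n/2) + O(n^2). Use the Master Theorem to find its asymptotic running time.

Master Theorem for T(n) = 1T(n/2) + O(n^2):

a = 1, b = 2, c = 2
log_b(a) = log_2(1) = 0.0000

Case 3: c = 2 > log_2(1) = 0.0000
T(n) = O(n^2) = O(n^2)

For T(n) = 1T(n/2) + O(n^2): log_2(1) = 0.0000. This is Case 3 of the Master Theorem (c > log_b(a), work dominated by root), giving O(n^2).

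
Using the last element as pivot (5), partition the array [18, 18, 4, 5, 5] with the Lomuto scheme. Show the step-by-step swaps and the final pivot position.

Lomuto partition with pivot = 5:

Initial array: [18, 18, 4, 5, 5]

arr[0]=18 > 5: no swap
arr[1]=18 > 5: no swap
arr[2]=4 <= 5: swap with position 0, array becomes [4, 18, 18, 5, 5]
arr[3]=5 <= 5: swap with position 1, array becomes [4, 5, 18, 18, 5]

Place pivot at position 2: [4, 5, 5, 18, 18]
Pivot position: 2

After partitioning with pivot 5, the array becomes [4, 5, 5, 18, 18]. The pivot is placed at index 2. All elements to the left of the pivot are <= 5, and all elements to the right are > 5.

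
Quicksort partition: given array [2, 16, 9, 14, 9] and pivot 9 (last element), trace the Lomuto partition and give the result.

Lomuto partition with pivot = 9:

Initial array: [2, 16, 9, 14, 9]

arr[0]=2 <= 9: swap with position 0, array becomes [2, 16, 9, 14, 9]
arr[1]=16 > 9: no swap
arr[2]=9 <= 9: swap with position 1, array becomes [2, 9, 16, 14, 9]
arr[3]=14 > 9: no swap

Place pivot at position 2: [2, 9, 9, 14, 16]
Pivot position: 2

After partitioning with pivot 9, the array becomes [2, 9, 9, 14, 16]. The pivot is placed at index 2. All elements to the left of the pivot are <= 9, and all elements to the right are > 9.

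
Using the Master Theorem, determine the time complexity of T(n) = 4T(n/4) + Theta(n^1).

Master Theorem for T(n) = 4T(n/4) + O(n^1):

a = 4, b = 4, c = 1
log_b(a) = log_4(4) = 1.0000

Case 2: c = 1 = log_4(4) = 1.0000
T(n) = O(n^1 log n) = O(n log n)

For T(n) = 4T(n/4) + O(n^1): log_4(4) = 1.0000. This is Case 2 of the Master Theorem (c = log_b(a), equal work at all levels), giving O(n log n).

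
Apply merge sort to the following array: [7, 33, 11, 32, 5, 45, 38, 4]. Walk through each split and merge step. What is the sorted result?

Merge sort trace:

Split: [7, 33, 11, 32, 5, 45, 38, 4] -> [7, 33, 11, 32] and [5, 45, 38, 4]
  Split: [7, 33, 11, 32] -> [7, 33] and [11, 32]
    Split: [7, 33] -> [7] and [33]
    Merge: [7] + [33] -> [7, 33]
    Split: [11, 32] -> [11] and [32]
    Merge: [11] + [32] -> [11, 32]
  Merge: [7, 33] + [11, 32] -> [7, 11, 32, 33]
  Split: [5, 45, 38, 4] -> [5, 45] and [38, 4]
    Split: [5, 45] -> [5] and [45]
    Merge: [5] + [45] -> [5, 45]
    Split: [38, 4] -> [38] and [4]
    Merge: [38] + [4] -> [4, 38]
  Merge: [5, 45] + [4, 38] -> [4, 5, 38, 45]
Merge: [7, 11, 32, 33] + [4, 5, 38, 45] -> [4, 5, 7, 11, 32, 33, 38, 45]

Final sorted array: [4, 5, 7, 11, 32, 33, 38, 45]

The merge sort proceeds by recursively splitting the array and merging sorted halves.
After all merges, the sorted array is [4, 5, 7, 11, 32, 33, 38, 45].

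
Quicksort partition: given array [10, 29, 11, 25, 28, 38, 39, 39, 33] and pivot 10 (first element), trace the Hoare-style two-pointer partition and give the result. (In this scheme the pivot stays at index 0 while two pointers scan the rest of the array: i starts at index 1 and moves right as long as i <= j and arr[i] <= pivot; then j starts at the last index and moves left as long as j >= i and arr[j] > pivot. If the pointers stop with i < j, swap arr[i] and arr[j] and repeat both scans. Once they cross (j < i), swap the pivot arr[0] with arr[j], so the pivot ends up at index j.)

Hoare-style two-pointer partition with pivot = 10:

Initial array: [10, 29, 11, 25, 28, 38, 39, 39, 33]

Pointers start at i = 1, j = 8.
i ends at 1, j ends at 0: the pointers have crossed (j < i), so scanning stops.

j = 0, so swapping arr[0] with arr[j] leaves the pivot at position 0: [10, 29, 11, 25, 28, 38, 39, 39, 33]
Pivot position: 0

After partitioning with pivot 10, the array becomes [10, 29, 11, 25, 28, 38, 39, 39, 33]. The pivot is placed at index 0. All elements to the left of the pivot are <= 10, and all elements to the right are > 10.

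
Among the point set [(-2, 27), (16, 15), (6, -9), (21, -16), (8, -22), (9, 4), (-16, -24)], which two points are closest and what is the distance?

Computing all pairwise distances among 7 points:

d((-2, 27), (16, 15)) = 21.6333
d((-2, 27), (6, -9)) = 36.8782
d((-2, 27), (21, -16)) = 48.7647
d((-2, 27), (8, -22)) = 50.01
d((-2, 27), (9, 4)) = 25.4951
d((-2, 27), (-16, -24)) = 52.8867
d((16, 15), (6, -9)) = 26.0
d((16, 15), (21, -16)) = 31.4006
d((16, 15), (8, -22)) = 37.855
d((16, 15), (9, 4)) = 13.0384 <-- minimum
d((16, 15), (-16, -24)) = 50.448
d((6, -9), (21, -16)) = 16.5529
d((6, -9), (8, -22)) = 13.1529
d((6, -9), (9, 4)) = 13.3417
d((6, -9), (-16, -24)) = 26.6271
d((21, -16), (8, -22)) = 14.3178
d((21, -16), (9, 4)) = 23.3238
d((21, -16), (-16, -24)) = 37.855
d((8, -22), (9, 4)) = 26.0192
d((8, -22), (-16, -24)) = 24.0832
d((9, 4), (-16, -24)) = 37.5366

Closest pair: (16, 15) and (9, 4) with distance 13.0384

The closest pair is (16, 15) and (9, 4) with Euclidean distance 13.0384. For 7 points, brute-force pairwise comparison is shown above. For large n, the divide-and-conquer algorithm (sort by x, recurse on halves, check the dividing strip) achieves O(n log n).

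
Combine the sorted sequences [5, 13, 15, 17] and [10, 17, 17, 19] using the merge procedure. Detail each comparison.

Merging process:

Compare 5 vs 10: take 5 from left. Merged: [5]
Compare 13 vs 10: take 10 from right. Merged: [5, 10]
Compare 13 vs 17: take 13 from left. Merged: [5, 10, 13]
Compare 15 vs 17: take 15 from left. Merged: [5, 10, 13, 15]
Compare 17 vs 17: take 17 from left. Merged: [5, 10, 13, 15, 17]
Append remaining from right: [17, 17, 19]. Merged: [5, 10, 13, 15, 17, 17, 17, 19]

Final merged array: [5, 10, 13, 15, 17, 17, 17, 19]
Total comparisons: 5

The merged array is [5, 10, 13, 15, 17, 17, 17, 19], requiring 5 comparisons. The merge step runs in O(n) time where n is the total number of elements.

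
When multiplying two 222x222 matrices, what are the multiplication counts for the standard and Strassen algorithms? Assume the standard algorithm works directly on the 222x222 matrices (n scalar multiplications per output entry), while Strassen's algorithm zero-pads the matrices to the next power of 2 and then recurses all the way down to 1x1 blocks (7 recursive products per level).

Matrix multiplication for 222x222 matrices:

Strassen's algorithm requires power-of-2 dimensions. Pad 222x222 to 256x256 (next power of 2).

Standard algorithm: 222^3 = 10941048 multiplications
Strassen's algorithm: 7^(log2(256)) = 7^8 = 5764801 multiplications
Savings: 10941048 - 5764801 = 5176247 multiplications

Standard: 10941048 multiplications (222^3). Strassen: 5764801 multiplications (7^8, after padding to 256x256). Strassen reduces 8 recursive multiplications to 7 at each level.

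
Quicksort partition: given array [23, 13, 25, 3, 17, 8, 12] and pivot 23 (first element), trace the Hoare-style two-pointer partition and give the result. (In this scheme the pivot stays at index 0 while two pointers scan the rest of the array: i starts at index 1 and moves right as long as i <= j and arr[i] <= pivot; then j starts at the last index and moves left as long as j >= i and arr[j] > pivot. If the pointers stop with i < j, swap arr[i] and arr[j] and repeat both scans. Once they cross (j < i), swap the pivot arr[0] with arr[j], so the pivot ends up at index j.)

Hoare-style two-pointer partition with pivot = 23:

Initial array: [23, 13, 25, 3, 17, 8, 12]

Pointers start at i = 1, j = 6.
i stops at index 2 (arr[2]=25 > 23), j stops at index 6 (arr[6]=12 <= 23): swap arr[2] and arr[6], array becomes [23, 13, 12, 3, 17, 8, 25]
i ends at 6, j ends at 5: the pointers have crossed (j < i), so scanning stops.

Swap pivot arr[0] with arr[5] to place pivot at position 5: [8, 13, 12, 3, 17, 23, 25]
Pivot position: 5

After partitioning with pivot 23, the array becomes [8, 13, 12, 3, 17, 23, 25]. The pivot is placed at index 5. All elements to the left of the pivot are <= 23, and all elements to the right are > 23.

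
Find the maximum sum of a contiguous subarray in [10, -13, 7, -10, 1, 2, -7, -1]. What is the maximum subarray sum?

Using Kadane's algorithm on [10, -13, 7, -10, 1, 2, -7, -1]:

Scanning through the array:
Position 1 (value -13): max_ending_here = -3, max_so_far = 10
Position 2 (value 7): max_ending_here = 7, max_so_far = 10
Position 3 (value -10): max_ending_here = -3, max_so_far = 10
Position 4 (value 1): max_ending_here = 1, max_so_far = 10
Position 5 (value 2): max_ending_here = 3, max_so_far = 10
Position 6 (value -7): max_ending_here = -4, max_so_far = 10
Position 7 (value -1): max_ending_here = -1, max_so_far = 10

Maximum subarray: [10]
Maximum sum: 10

The maximum subarray is [10] with sum 10. This subarray runs from index 0 to index 0.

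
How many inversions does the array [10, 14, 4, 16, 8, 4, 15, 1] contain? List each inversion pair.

Finding inversions in [10, 14, 4, 16, 8, 4, 15, 1]:

(0, 2): arr[0]=10 > arr[2]=4
(0, 4): arr[0]=10 > arr[4]=8
(0, 5): arr[0]=10 > arr[5]=4
(0, 7): arr[0]=10 > arr[7]=1
(1, 2): arr[1]=14 > arr[2]=4
(1, 4): arr[1]=14 > arr[4]=8
(1, 5): arr[1]=14 > arr[5]=4
(1, 7): arr[1]=14 > arr[7]=1
(2, 7): arr[2]=4 > arr[7]=1
(3, 4): arr[3]=16 > arr[4]=8
(3, 5): arr[3]=16 > arr[5]=4
(3, 6): arr[3]=16 > arr[6]=15
(3, 7): arr[3]=16 > arr[7]=1
(4, 5): arr[4]=8 > arr[5]=4
(4, 7): arr[4]=8 > arr[7]=1
(5, 7): arr[5]=4 > arr[7]=1
(6, 7): arr[6]=15 > arr[7]=1

Total inversions: 17

The array has 17 inversion(s): (0,2), (0,4), (0,5), (0,7), (1,2), (1,4), (1,5), (1,7), (2,7), (3,4), (3,5), (3,6), (3,7), (4,5), (4,7), (5,7), (6,7). Each pair (i,j) satisfies i < j and arr[i] > arr[j].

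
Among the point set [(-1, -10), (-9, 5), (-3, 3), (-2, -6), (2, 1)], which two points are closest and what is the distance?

Computing all pairwise distances among 5 points:

d((-1, -10), (-9, 5)) = 17.0
d((-1, -10), (-3, 3)) = 13.1529
d((-1, -10), (-2, -6)) = 4.1231 <-- minimum
d((-1, -10), (2, 1)) = 11.4018
d((-9, 5), (-3, 3)) = 6.3246
d((-9, 5), (-2, -6)) = 13.0384
d((-9, 5), (2, 1)) = 11.7047
d((-3, 3), (-2, -6)) = 9.0554
d((-3, 3), (2, 1)) = 5.3852
d((-2, -6), (2, 1)) = 8.0623

Closest pair: (-1, -10) and (-2, -6) with distance 4.1231

The closest pair is (-1, -10) and (-2, -6) with Euclidean distance 4.1231. For 5 points, brute-force pairwise comparison is shown above. For large n, the divide-and-conquer algorithm (sort by x, recurse on halves, check the dividing strip) achieves O(n log n).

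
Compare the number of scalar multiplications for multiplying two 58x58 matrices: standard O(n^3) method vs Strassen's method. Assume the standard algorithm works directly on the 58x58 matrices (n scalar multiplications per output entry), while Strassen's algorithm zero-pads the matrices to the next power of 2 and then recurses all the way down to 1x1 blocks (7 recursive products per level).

Matrix multiplication for 58x58 matrices:

Strassen's algorithm requires power-of-2 dimensions. Pad 58x58 to 64x64 (next power of 2).

Standard algorithm: 58^3 = 195112 multiplications
Strassen's algorithm: 7^(log2(64)) = 7^6 = 117649 multiplications
Savings: 195112 - 117649 = 77463 multiplications

Standard: 195112 multiplications (58^3). Strassen: 117649 multiplications (7^6, after padding to 64x64). Strassen reduces 8 recursive multiplications to 7 at each level.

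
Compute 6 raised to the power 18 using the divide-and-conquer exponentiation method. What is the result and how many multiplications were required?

Computing 6^18 by squaring (build up from 6^1; each line after the first costs one multiplication):

6^1 = 6
6^2 = (6^1)^2 = 6^2 = 36
6^4 = (6^2)^2 = 36^2 = 1296
6^8 = (6^4)^2 = 1296^2 = 1679616
6^9 = 6 * 6^8 = 6 * 1679616 = 10077696
6^18 = (6^9)^2 = 10077696^2 = 101559956668416

Result: 101559956668416
Multiplications needed: 5 (5 lines after 6^1)

6^18 = 101559956668416. Using exponentiation by squaring, this requires 5 multiplications. The key idea: if the exponent is even, square the half-power; if odd, multiply by the base once.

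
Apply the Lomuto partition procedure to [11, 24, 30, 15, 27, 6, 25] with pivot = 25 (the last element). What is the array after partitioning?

Lomuto partition with pivot = 25:

Initial array: [11, 24, 30, 15, 27, 6, 25]

arr[0]=11 <= 25: swap with position 0, array becomes [11, 24, 30, 15, 27, 6, 25]
arr[1]=24 <= 25: swap with position 1, array becomes [11, 24, 30, 15, 27, 6, 25]
arr[2]=30 > 25: no swap
arr[3]=15 <= 25: swap with position 2, array becomes [11, 24, 15, 30, 27, 6, 25]
arr[4]=27 > 25: no swap
arr[5]=6 <= 25: swap with position 3, array becomes [11, 24, 15, 6, 27, 30, 25]

Place pivot at position 4: [11, 24, 15, 6, 25, 30, 27]
Pivot position: 4

After partitioning with pivot 25, the array becomes [11, 24, 15, 6, 25, 30, 27]. The pivot is placed at index 4. All elements to the left of the pivot are <= 25, and all elements to the right are > 25.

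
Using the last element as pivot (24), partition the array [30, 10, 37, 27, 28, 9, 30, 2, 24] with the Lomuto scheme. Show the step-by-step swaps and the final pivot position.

Lomuto partition with pivot = 24:

Initial array: [30, 10, 37, 27, 28, 9, 30, 2, 24]

arr[0]=30 > 24: no swap
arr[1]=10 <= 24: swap with position 0, array becomes [10, 30, 37, 27, 28, 9, 30, 2, 24]
arr[2]=37 > 24: no swap
arr[3]=27 > 24: no swap
arr[4]=28 > 24: no swap
arr[5]=9 <= 24: swap with position 1, array becomes [10, 9, 37, 27, 28, 30, 30, 2, 24]
arr[6]=30 > 24: no swap
arr[7]=2 <= 24: swap with position 2, array becomes [10, 9, 2, 27, 28, 30, 30, 37, 24]

Place pivot at position 3: [10, 9, 2, 24, 28, 30, 30, 37, 27]
Pivot position: 3

After partitioning with pivot 24, the array becomes [10, 9, 2, 24, 28, 30, 30, 37, 27]. The pivot is placed at index 3. All elements to the left of the pivot are <= 24, and all elements to the right are > 24.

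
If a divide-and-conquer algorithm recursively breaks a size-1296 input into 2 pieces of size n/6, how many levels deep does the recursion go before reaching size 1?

For divide and conquer with division factor 6:

Problem sizes at each level:
Level 0: 1296
Level 1: 216
Level 2: 36
Level 3: 6
Level 4: 1

The root is level 0 and the size-1 base case is level 4 (the tree spans levels 0 through 4, i.e. 5 levels counting the root), so the depth is the number of divisions: log_6(1296) = 4

The recursion tree depth is log_6(1296) = 4. At each level, the problem size is divided by 6, so it takes 4 divisions to reduce to a base case of size 1. The algorithm makes 2 recursive calls at each level.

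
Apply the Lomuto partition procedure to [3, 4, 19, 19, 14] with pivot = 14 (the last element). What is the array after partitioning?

Lomuto partition with pivot = 14:

Initial array: [3, 4, 19, 19, 14]

arr[0]=3 <= 14: swap with position 0, array becomes [3, 4, 19, 19, 14]
arr[1]=4 <= 14: swap with position 1, array becomes [3, 4, 19, 19, 14]
arr[2]=19 > 14: no swap
arr[3]=19 > 14: no swap

Place pivot at position 2: [3, 4, 14, 19, 19]
Pivot position: 2

After partitioning with pivot 14, the array becomes [3, 4, 14, 19, 19]. The pivot is placed at index 2. All elements to the left of the pivot are <= 14, and all elements to the right are > 14.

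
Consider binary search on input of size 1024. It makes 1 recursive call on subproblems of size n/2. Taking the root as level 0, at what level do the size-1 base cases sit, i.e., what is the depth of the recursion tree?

For divide and conquer with division factor 2:

Problem sizes at each level:
Level 0: 1024
Level 1: 512
Level 2: 256
Level 3: 128
Level 4: 64
Level 5: 32
Level 6: 16
Level 7: 8
Level 8: 4
Level 9: 2
Level 10: 1

The root is level 0 and the size-1 base case is level 10 (the tree spans levels 0 through 10, i.e. 11 levels counting the root), so the depth is the number of divisions: log_2(1024) = 10

The recursion tree depth is log_2(1024) = 10. At each level, the problem size is divided by 2, so it takes 10 divisions to reduce to a base case of size 1. The algorithm makes 1 recursive call at each level.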